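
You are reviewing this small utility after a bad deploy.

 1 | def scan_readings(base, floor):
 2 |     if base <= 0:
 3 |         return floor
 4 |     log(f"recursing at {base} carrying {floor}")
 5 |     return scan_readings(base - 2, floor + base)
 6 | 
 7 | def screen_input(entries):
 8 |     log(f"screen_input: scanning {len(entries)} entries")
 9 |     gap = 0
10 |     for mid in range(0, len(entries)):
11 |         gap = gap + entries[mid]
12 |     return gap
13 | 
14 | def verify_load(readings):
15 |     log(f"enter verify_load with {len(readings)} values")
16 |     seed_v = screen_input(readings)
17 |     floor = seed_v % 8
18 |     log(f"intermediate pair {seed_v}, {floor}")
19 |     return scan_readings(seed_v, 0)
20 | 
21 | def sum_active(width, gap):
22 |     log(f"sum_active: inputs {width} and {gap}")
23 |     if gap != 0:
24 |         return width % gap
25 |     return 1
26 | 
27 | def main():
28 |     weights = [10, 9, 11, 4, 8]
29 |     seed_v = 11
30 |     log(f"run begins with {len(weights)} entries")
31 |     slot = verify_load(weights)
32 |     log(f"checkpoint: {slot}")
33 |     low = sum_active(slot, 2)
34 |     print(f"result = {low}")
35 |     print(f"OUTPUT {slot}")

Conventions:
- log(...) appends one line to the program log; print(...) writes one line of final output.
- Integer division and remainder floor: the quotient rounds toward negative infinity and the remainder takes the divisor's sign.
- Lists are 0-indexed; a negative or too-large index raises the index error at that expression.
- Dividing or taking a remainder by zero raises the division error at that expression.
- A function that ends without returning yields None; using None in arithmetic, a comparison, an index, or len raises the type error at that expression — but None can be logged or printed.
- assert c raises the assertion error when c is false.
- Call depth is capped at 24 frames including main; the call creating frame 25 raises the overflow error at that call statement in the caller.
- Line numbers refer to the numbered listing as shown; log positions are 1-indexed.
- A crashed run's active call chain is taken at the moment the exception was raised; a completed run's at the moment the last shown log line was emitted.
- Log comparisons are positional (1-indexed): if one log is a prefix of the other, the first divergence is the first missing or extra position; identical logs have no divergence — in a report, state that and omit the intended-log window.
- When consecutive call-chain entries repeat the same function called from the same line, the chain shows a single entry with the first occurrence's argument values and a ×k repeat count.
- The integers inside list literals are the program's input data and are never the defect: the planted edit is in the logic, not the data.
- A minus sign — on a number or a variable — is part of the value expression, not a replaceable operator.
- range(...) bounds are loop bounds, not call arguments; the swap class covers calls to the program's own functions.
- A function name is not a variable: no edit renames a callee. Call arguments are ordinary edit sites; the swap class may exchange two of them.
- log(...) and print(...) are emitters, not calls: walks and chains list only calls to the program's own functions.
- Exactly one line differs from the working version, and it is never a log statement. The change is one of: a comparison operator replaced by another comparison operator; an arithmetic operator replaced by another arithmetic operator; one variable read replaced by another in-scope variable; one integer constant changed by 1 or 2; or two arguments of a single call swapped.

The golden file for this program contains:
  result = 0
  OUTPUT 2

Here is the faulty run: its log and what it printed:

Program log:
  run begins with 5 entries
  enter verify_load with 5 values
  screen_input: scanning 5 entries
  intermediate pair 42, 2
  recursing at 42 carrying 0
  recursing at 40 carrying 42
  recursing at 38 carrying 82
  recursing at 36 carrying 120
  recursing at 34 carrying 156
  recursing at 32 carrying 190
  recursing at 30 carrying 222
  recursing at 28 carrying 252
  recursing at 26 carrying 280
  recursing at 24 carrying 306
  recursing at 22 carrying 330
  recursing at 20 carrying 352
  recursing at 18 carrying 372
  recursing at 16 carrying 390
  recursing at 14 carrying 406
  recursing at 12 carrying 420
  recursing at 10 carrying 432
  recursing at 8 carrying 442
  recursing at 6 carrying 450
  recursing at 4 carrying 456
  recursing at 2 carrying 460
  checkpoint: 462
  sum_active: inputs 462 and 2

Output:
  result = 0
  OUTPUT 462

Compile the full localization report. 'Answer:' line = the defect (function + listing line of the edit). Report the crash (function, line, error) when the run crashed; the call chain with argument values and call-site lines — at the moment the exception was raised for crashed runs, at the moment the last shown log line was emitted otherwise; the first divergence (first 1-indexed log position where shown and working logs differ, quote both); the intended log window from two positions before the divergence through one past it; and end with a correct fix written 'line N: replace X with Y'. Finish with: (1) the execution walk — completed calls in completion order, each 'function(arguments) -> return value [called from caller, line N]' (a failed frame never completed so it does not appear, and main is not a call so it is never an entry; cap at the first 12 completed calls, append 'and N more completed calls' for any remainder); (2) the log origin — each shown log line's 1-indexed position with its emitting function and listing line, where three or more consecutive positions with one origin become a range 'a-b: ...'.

Answer: the defect is in verify_load at line 19.
The tell: Log line 5 is where behavior first shows: 'recursing at 42 carrying 0' appears instead of 'recursing at 2 carrying 0'.
Call chain: main -> sum_active(462, 2) (called at line 33).
First divergence: position 5; shown 'recursing at 42 carrying 0' vs intended 'recursing at 2 carrying 0'.
Intended log window:
  3: screen_input: scanning 5 entries
  4: intermediate pair 42, 2
  5: recursing at 2 carrying 0
  6: checkpoint: 2
Execution walk:
  screen_input([10, 9, 11, 4, 8]) -> 42  [called from verify_load, line 16]
  scan_readings(0, 462) -> 462  [called from scan_readings, line 5]
  scan_readings(2, 460) -> 462  [called from scan_readings, line 5]
  scan_readings(4, 456) -> 462  [called from scan_readings, line 5]
  scan_readings(6, 450) -> 462  [called from scan_readings, line 5]
  scan_readings(8, 442) -> 462  [called from scan_readings, line 5]
  scan_readings(10, 432) -> 462  [called from scan_readings, line 5]
  scan_readings(12, 420) -> 462  [called from scan_readings, line 5]
  scan_readings(14, 406) -> 462  [called from scan_readings, line 5]
  scan_readings(16, 390) -> 462  [called from scan_readings, line 5]
  scan_readings(18, 372) -> 462  [called from scan_readings, line 5]
  scan_readings(20, 352) -> 462  [called from scan_readings, line 5]
  ... and 13 more completed calls
Origin of each log line:
  1: emitted by main (line 30)
  2: emitted by verify_load (line 15)
  3: emitted by screen_input (line 8)
  4: emitted by verify_load (line 18)
  5-25: emitted by scan_readings (line 4)
  26: emitted by main (line 32)
  27: emitted by sum_active (line 22)
A correct fix: line 19: replace `seed_v` with `floor`.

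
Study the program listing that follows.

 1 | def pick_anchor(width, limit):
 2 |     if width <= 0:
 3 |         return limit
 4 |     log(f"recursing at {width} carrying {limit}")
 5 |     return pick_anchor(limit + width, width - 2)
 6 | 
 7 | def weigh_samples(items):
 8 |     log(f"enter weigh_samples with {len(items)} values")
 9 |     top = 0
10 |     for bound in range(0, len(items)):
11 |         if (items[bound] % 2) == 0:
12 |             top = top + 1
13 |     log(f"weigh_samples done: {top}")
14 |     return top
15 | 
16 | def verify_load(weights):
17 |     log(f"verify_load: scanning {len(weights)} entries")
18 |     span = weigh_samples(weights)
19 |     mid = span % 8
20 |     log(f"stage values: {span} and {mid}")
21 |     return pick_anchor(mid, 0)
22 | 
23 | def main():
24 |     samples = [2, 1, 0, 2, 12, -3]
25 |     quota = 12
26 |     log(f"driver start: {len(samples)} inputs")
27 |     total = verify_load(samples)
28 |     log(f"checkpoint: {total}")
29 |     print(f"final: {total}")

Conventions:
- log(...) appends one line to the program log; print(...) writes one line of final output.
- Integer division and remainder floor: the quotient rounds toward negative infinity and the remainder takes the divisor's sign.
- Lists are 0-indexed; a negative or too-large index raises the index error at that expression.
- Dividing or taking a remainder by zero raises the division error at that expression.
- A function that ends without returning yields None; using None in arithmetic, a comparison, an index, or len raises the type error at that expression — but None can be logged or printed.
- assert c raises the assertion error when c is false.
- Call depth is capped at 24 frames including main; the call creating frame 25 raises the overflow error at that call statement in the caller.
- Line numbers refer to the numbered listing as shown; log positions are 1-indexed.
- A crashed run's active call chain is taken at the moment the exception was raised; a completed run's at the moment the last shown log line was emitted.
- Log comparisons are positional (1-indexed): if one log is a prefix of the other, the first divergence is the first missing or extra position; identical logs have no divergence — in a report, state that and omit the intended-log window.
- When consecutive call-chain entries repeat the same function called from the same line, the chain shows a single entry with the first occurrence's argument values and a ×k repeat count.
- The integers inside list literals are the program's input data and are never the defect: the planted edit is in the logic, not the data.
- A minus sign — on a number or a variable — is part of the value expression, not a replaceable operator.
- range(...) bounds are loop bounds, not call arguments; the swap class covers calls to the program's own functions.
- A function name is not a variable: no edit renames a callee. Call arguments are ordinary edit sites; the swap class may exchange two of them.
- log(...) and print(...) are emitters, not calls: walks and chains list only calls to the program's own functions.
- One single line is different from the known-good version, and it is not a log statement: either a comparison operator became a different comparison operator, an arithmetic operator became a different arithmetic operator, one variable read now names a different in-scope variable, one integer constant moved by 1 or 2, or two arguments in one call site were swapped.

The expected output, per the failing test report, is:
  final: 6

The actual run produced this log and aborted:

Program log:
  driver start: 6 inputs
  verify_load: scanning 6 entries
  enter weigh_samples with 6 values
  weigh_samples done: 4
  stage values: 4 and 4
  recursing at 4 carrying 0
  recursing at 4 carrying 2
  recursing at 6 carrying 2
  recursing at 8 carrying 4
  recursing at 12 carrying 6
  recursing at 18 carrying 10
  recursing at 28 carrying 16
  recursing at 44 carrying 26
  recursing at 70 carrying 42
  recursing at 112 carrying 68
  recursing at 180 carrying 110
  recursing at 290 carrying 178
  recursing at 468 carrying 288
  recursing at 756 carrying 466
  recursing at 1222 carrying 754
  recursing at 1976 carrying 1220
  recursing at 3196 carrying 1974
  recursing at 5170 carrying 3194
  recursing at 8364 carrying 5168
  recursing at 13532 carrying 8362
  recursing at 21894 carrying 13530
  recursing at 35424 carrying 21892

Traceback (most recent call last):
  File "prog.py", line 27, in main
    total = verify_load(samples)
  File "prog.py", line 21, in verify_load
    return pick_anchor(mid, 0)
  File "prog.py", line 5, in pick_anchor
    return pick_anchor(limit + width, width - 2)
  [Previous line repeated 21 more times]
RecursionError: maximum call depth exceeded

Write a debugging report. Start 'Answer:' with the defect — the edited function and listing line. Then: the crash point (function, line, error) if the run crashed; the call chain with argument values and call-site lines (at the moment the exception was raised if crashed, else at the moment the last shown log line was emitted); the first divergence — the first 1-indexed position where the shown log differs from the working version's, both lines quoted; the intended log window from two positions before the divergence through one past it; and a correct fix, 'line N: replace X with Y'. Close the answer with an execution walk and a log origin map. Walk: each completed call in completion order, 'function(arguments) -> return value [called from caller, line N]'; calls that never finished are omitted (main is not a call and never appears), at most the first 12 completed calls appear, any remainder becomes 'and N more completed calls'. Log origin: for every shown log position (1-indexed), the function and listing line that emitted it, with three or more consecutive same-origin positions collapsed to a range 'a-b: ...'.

Answer: the defect is in pick_anchor at line 5.
The tell: Log line 7 is where behavior first shows: 'recursing at 4 carrying 2' appears instead of 'recursing at 2 carrying 4'.
Crash: pick_anchor, line 5, RecursionError.
Call chain: main -> verify_load([2, 1, 0, 2, 12, -3]) (called at line 27) -> pick_anchor(4, 0) (called at line 21) -> pick_anchor(4, 2) (called at line 5) ×21.
First divergence: position 7 — the shown line 'recursing at 4 carrying 2' should read 'recursing at 2 carrying 4'.
Intended log window:
  5: stage values: 4 and 4
  6: recursing at 4 carrying 0
  7: recursing at 2 carrying 4
  8: checkpoint: 6
Execution walk:
  weigh_samples([2, 1, 0, 2, 12, -3]) -> 4  [called from verify_load, line 18]
Log line origins:
  1: from main, line 26
  2: from verify_load, line 17
  3: from weigh_samples, line 8
  4: from weigh_samples, line 13
  5: from verify_load, line 20
  6-27: from pick_anchor, line 4
A correct fix: line 5: replace `pick_anchor(limit + width, width - 2)` with `pick_anchor(width - 2, limit + width)`.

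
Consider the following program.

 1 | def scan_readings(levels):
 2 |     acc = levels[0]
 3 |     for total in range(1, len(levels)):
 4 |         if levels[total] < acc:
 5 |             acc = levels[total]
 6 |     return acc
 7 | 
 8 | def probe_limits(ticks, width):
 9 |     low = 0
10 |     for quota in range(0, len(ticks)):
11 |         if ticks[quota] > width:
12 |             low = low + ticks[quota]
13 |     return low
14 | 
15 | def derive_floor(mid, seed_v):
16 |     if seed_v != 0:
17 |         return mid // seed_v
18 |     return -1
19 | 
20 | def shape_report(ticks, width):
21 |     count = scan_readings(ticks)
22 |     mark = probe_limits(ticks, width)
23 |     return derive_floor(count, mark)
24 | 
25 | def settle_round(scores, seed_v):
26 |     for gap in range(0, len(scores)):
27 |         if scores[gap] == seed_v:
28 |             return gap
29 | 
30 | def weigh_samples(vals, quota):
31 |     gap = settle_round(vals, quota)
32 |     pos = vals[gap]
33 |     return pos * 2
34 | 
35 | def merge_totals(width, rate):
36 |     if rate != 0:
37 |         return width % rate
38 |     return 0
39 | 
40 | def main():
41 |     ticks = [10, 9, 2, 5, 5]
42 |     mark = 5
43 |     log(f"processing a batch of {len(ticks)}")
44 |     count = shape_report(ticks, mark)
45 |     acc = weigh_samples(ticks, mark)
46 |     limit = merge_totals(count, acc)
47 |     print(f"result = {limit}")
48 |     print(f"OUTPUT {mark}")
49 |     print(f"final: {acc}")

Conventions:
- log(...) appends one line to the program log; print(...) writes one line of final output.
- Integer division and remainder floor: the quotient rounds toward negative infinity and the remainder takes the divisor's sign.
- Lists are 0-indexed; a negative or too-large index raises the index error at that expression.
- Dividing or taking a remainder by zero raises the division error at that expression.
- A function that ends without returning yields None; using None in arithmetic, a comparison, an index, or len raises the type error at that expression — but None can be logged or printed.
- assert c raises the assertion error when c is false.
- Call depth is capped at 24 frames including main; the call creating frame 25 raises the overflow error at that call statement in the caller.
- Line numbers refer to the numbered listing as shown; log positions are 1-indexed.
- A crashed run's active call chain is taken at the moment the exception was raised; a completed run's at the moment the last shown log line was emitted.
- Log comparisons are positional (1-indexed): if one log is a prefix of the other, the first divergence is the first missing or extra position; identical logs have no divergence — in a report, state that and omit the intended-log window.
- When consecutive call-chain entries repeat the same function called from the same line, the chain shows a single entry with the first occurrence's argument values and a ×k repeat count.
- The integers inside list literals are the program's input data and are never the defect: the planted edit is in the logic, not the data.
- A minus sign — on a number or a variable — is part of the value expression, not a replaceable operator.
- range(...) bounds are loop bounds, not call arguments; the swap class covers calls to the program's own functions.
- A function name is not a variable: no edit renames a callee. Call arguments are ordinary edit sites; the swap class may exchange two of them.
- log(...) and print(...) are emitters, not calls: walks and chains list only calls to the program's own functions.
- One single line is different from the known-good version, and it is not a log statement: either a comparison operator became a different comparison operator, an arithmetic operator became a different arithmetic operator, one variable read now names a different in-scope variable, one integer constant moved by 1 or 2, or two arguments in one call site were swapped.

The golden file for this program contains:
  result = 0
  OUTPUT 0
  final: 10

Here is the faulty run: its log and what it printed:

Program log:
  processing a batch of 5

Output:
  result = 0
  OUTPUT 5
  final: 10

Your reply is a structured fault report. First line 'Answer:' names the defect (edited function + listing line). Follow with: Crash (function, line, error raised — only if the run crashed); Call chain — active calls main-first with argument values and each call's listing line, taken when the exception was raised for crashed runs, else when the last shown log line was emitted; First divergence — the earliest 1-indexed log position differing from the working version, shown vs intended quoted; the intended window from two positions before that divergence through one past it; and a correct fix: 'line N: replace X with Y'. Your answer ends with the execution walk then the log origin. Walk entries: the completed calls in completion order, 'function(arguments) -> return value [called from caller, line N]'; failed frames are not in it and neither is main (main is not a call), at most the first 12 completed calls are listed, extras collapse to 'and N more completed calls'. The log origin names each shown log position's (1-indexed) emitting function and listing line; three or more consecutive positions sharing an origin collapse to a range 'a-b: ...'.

Answer: the defect is in main at line 48.
Core observation: The logs agree in full; only the final output differs.
Call chain: main.
First divergence: there is none — every log position agrees.
Execution walk:
  scan_readings([10, 9, 2, 5, 5]) -> 2  [called from shape_report, line 21]
  probe_limits([10, 9, 2, 5, 5], 5) -> 19  [called from shape_report, line 22]
  derive_floor(2, 19) -> 0  [called from shape_report, line 23]
  shape_report([10, 9, 2, 5, 5], 5) -> 0  [called from main, line 44]
  settle_round([10, 9, 2, 5, 5], 5) -> 3  [called from weigh_samples, line 31]
  weigh_samples([10, 9, 2, 5, 5], 5) -> 10  [called from main, line 45]
  merge_totals(0, 10) -> 0  [called from main, line 46]
Log line origins:
  1: from main, line 43
A correct fix: line 48: replace `mark` with `count`.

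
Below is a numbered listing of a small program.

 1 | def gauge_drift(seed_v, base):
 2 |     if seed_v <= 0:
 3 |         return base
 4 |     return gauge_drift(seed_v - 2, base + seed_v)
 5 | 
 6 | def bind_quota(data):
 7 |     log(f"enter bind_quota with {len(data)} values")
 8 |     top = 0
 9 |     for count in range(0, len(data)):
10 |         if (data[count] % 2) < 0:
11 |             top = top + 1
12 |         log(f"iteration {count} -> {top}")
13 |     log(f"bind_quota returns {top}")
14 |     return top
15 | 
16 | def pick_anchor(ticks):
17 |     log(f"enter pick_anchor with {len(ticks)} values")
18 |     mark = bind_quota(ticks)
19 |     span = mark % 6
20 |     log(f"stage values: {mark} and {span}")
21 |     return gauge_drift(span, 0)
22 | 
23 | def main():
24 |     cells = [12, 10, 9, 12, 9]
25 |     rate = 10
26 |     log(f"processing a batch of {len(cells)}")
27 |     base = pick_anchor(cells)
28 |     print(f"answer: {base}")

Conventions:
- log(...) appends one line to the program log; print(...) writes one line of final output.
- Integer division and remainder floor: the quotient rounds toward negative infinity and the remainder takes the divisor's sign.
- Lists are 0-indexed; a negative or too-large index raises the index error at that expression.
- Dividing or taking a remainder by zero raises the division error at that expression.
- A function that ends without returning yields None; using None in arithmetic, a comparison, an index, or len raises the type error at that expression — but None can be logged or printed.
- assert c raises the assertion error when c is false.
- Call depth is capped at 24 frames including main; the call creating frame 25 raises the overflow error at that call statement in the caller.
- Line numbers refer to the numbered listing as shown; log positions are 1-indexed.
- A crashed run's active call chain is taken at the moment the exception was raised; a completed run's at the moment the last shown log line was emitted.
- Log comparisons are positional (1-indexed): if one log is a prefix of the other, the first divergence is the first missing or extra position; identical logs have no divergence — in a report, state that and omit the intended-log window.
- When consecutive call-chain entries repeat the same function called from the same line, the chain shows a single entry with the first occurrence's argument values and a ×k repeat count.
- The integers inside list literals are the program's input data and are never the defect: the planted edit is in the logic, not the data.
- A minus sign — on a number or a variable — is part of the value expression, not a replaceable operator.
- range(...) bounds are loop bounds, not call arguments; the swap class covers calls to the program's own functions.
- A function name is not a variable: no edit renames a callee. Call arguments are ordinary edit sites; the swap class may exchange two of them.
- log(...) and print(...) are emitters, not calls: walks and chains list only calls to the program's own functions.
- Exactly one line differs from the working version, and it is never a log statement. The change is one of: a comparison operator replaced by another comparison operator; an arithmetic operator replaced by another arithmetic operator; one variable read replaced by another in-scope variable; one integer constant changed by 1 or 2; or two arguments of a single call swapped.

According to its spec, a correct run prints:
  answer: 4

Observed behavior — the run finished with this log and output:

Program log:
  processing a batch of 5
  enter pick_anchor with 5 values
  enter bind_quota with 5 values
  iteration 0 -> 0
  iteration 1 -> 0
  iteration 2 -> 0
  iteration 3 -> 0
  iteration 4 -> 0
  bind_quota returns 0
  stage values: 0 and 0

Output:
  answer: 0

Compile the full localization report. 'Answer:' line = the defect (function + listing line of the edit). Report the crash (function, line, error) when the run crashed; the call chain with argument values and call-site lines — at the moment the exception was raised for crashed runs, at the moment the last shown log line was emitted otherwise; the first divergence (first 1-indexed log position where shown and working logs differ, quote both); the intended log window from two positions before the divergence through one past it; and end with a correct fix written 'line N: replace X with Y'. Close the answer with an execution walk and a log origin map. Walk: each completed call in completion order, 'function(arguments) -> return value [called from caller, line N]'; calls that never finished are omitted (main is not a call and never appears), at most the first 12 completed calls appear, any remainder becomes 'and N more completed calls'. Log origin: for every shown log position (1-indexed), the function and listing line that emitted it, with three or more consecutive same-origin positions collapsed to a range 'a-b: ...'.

Answer: the defect is in bind_quota at line 10.
Key observation: At log position 4 the runs split — shown 'iteration 0 -> 0', but the working version logs 'iteration 0 -> 1'.
Call chain: main -> pick_anchor([12, 10, 9, 12, 9]) (called at line 27).
First divergence: at position 4 the run shows 'iteration 0 -> 0' where the working version logs 'iteration 0 -> 1'.
Intended log window:
  2: enter pick_anchor with 5 values
  3: enter bind_quota with 5 values
  4: iteration 0 -> 1
  5: iteration 1 -> 2
Execution walk:
  bind_quota([12, 10, 9, 12, 9]) -> 0  [called from pick_anchor, line 18]
  gauge_drift(0, 0) -> 0  [called from pick_anchor, line 21]
  pick_anchor([12, 10, 9, 12, 9]) -> 0  [called from main, line 27]
Log origins:
  1: logged in main at line 26
  2: logged in pick_anchor at line 17
  3: logged in bind_quota at line 7
  4-8: logged in bind_quota at line 12
  9: logged in bind_quota at line 13
  10: logged in pick_anchor at line 20
A correct fix: line 10: replace `<` with `==`.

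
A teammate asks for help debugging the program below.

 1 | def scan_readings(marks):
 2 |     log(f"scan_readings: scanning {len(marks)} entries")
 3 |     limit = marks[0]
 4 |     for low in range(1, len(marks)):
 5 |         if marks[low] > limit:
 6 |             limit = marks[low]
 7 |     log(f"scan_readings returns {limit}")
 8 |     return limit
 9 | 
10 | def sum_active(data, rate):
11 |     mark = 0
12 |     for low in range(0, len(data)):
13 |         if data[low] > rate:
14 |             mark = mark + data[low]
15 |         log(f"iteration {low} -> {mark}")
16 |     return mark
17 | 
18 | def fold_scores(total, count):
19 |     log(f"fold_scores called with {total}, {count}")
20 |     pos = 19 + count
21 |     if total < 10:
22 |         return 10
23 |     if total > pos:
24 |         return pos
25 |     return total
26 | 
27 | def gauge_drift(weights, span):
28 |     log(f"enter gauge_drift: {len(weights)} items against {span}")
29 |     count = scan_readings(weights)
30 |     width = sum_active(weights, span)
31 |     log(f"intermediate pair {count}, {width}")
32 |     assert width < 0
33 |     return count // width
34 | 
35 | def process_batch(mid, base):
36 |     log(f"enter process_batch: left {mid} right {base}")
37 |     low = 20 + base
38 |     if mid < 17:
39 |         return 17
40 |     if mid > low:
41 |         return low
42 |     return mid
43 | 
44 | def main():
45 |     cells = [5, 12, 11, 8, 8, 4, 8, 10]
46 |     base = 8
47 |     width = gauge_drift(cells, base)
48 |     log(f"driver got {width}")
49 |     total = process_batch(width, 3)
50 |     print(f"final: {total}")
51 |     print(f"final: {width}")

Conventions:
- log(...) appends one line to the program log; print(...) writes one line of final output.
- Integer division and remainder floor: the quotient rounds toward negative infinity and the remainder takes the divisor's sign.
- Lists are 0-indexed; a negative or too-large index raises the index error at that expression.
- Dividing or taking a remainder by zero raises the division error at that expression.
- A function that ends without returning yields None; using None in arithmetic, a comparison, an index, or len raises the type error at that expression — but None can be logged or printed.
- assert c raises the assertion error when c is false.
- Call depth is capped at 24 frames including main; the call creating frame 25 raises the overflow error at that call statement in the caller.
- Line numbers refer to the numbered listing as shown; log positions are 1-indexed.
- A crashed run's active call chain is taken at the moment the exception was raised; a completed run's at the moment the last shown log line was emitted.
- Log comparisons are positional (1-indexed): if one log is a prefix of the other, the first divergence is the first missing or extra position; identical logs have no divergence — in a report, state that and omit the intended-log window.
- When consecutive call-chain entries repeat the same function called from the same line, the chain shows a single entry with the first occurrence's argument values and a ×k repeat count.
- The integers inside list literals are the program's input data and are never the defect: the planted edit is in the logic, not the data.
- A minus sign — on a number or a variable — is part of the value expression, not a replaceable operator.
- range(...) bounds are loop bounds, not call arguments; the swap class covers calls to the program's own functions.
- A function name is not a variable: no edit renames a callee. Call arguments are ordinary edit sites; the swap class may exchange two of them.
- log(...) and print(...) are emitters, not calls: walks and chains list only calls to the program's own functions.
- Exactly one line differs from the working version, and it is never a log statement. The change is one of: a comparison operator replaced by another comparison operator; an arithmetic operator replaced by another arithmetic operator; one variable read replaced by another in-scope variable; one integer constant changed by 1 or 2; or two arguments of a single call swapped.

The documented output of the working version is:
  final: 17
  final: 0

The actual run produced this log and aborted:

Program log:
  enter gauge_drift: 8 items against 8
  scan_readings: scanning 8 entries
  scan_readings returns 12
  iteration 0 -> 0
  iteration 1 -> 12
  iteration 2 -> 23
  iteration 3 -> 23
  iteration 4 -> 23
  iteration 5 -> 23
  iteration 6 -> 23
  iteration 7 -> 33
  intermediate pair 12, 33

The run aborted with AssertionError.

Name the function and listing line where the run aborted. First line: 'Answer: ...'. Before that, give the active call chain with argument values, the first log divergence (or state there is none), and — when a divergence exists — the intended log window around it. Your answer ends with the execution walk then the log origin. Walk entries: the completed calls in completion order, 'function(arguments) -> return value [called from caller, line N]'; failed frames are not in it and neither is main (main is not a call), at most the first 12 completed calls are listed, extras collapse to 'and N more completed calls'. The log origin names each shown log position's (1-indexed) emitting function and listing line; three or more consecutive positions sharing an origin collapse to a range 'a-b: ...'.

Answer: the error was raised in gauge_drift, line 32.
Core observation: The faulty run's log stops after 12 lines; the working version's next line would be 'driver got 0'.
Call chain: main -> gauge_drift([5, 12, 11, 8, 8, 4, 8, 10], 8) (called at line 47).
First divergence: position 13 — the faulty run's log ends after 12 lines; the working version continues with 'driver got 0'.
Intended log window:
  11: iteration 7 -> 33
  12: intermediate pair 12, 33
  13: driver got 0
  14: enter process_batch: left 0 right 3
Execution walk:
  scan_readings([5, 12, 11, 8, 8, 4, 8, 10]) -> 12  [called from gauge_drift, line 29]
  sum_active([5, 12, 11, 8, 8, 4, 8, 10], 8) -> 33  [called from gauge_drift, line 30]
Log origin:
  1: from gauge_drift, line 28
  2: from scan_readings, line 2
  3: from scan_readings, line 7
  4-11: from sum_active, line 15
  12: from gauge_drift, line 31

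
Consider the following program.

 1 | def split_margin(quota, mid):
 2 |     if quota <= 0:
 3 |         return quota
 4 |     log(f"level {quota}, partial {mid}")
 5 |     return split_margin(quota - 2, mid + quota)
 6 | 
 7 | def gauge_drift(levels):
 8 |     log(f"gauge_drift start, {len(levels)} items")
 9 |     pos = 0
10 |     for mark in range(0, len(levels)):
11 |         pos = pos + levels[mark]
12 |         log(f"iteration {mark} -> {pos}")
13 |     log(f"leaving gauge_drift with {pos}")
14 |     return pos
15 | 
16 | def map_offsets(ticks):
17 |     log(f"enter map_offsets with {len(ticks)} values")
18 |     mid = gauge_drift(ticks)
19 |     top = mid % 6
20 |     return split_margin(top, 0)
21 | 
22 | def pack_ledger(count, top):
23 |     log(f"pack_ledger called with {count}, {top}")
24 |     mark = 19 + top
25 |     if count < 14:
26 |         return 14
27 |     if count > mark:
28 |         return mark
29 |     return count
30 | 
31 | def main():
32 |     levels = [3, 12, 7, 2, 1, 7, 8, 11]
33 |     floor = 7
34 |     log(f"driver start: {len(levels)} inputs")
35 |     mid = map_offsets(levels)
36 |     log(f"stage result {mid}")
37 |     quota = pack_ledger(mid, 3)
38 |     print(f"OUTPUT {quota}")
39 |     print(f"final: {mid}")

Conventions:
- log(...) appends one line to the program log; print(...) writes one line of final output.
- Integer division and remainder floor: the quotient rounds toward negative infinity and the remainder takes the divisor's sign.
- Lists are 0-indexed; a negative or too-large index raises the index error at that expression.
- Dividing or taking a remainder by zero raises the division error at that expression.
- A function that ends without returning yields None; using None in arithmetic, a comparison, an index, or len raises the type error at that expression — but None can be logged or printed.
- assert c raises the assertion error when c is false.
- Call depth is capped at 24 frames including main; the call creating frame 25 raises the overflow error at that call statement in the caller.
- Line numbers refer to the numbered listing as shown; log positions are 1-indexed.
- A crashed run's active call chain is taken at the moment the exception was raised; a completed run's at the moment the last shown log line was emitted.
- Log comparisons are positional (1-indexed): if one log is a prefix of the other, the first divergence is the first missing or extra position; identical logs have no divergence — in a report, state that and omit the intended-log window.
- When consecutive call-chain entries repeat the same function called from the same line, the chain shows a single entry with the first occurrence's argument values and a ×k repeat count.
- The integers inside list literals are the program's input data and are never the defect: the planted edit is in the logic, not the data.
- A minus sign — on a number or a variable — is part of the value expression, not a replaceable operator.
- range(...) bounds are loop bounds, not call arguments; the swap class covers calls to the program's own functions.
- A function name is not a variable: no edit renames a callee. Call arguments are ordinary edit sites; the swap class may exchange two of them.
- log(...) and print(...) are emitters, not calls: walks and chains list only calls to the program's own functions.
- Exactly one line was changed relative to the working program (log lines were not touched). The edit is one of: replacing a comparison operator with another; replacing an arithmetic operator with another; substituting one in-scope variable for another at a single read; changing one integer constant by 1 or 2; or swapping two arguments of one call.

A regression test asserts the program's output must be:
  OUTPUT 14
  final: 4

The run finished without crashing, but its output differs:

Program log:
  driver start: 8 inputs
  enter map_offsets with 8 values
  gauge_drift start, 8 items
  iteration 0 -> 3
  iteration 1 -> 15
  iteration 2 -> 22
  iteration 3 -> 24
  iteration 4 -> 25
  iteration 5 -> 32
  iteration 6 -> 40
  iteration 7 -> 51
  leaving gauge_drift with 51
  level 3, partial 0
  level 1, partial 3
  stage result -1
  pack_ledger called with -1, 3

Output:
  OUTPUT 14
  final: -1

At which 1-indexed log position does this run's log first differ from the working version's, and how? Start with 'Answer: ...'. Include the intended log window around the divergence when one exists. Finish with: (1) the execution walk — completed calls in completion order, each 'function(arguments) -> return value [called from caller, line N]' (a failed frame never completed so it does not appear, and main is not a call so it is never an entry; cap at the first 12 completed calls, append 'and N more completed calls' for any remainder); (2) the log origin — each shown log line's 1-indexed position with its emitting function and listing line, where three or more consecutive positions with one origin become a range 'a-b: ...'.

Answer: at position 15 the run shows 'stage result -1' where the working version logs 'stage result 4'.
Intended log window:
  13: level 3, partial 0
  14: level 1, partial 3
  15: stage result 4
  16: pack_ledger called with 4, 3
Execution walk:
  gauge_drift([3, 12, 7, 2, 1, 7, 8, 11]) -> 51  [called from map_offsets, line 18]
  split_margin(-1, 4) -> -1  [called from split_margin, line 5]
  split_margin(1, 3) -> -1  [called from split_margin, line 5]
  split_margin(3, 0) -> -1  [called from map_offsets, line 20]
  map_offsets([3, 12, 7, 2, 1, 7, 8, 11]) -> -1  [called from main, line 35]
  pack_ledger(-1, 3) -> 14  [called from main, line 37]
Log origin:
  1: emitted by main (line 34)
  2: emitted by map_offsets (line 17)
  3: emitted by gauge_drift (line 8)
  4-11: emitted by gauge_drift (line 12)
  12: emitted by gauge_drift (line 13)
  13: emitted by split_margin (line 4)
  14: emitted by split_margin (line 4)
  15: emitted by main (line 36)
  16: emitted by pack_ledger (line 23)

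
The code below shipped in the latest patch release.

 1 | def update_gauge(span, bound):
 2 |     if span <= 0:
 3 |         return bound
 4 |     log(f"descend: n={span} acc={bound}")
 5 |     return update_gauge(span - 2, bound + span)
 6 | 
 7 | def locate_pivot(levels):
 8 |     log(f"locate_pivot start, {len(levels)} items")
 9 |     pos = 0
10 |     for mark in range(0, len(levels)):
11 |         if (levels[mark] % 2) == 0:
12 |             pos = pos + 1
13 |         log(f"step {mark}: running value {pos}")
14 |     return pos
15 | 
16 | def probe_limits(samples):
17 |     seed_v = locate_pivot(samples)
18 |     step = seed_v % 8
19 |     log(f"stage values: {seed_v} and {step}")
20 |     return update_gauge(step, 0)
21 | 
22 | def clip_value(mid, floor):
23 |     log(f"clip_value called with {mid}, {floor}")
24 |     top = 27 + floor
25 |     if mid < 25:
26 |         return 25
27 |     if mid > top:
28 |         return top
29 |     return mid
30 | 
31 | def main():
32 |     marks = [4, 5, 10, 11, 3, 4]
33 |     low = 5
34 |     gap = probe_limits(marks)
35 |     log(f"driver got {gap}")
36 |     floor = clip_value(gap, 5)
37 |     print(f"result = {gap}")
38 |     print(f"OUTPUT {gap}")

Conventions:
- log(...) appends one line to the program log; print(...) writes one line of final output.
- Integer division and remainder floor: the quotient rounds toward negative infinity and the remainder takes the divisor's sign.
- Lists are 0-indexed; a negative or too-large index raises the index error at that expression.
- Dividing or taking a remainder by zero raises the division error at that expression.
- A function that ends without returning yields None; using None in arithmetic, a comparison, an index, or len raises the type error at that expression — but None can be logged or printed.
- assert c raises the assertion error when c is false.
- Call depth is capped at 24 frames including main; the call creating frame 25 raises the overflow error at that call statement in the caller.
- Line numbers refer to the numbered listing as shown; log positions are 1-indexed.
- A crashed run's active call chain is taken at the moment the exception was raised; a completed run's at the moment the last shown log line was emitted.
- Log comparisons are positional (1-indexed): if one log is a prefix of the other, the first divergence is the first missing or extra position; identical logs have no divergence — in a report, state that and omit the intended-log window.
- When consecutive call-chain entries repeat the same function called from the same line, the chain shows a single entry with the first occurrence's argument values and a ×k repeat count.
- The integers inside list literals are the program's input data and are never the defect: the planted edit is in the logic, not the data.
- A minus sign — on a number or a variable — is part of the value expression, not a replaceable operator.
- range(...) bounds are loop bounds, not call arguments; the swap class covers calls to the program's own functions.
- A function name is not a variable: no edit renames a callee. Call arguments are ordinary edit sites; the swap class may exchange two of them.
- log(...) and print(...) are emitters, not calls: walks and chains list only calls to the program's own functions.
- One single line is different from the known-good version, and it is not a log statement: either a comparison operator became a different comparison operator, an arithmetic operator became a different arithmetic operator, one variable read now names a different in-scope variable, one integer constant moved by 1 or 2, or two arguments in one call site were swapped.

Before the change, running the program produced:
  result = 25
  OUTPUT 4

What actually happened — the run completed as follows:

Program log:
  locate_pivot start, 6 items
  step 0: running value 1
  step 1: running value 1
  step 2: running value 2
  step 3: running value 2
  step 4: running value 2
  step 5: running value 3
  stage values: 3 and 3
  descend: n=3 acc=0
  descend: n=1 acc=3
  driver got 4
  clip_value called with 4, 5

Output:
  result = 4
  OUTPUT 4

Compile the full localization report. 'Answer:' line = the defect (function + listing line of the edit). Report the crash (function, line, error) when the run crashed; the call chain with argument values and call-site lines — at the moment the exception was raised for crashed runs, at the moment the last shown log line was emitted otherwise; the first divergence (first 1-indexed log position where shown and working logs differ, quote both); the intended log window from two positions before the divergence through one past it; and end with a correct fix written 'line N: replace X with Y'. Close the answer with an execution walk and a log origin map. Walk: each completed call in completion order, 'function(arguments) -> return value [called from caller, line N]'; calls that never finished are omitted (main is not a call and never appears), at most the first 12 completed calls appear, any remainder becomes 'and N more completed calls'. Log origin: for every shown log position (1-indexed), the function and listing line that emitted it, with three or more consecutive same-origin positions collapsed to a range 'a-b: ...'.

Answer: the defect is in main at line 37.
Key fact: Nothing in the log betrays the bug — only the output does.
Call chain: main -> clip_value(4, 5) (called at line 36).
First divergence: none (the log streams are identical).
Execution walk:
  locate_pivot([4, 5, 10, 11, 3, 4]) -> 3  [called from probe_limits, line 17]
  update_gauge(-1, 4) -> 4  [called from update_gauge, line 5]
  update_gauge(1, 3) -> 4  [called from update_gauge, line 5]
  update_gauge(3, 0) -> 4  [called from probe_limits, line 20]
  probe_limits([4, 5, 10, 11, 3, 4]) -> 4  [called from main, line 34]
  clip_value(4, 5) -> 25  [called from main, line 36]
Log origins:
  1 — locate_pivot, line 8
  2-7 — locate_pivot, line 13
  8 — probe_limits, line 19
  9 — update_gauge, line 4
  10 — update_gauge, line 4
  11 — main, line 35
  12 — clip_value, line 23
A correct fix: line 37: replace `gap` with `floor`.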